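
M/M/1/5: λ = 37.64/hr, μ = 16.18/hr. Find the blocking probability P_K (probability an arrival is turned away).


ρ = λ/μ = 37.64/16.18 = 2.3263
P_K = (1−ρ)ρ^K/(1−ρ^(K+1)) = (-1.3263·68.132682)/(1 − 158.499021)
= -90.366339/-157.499021 = 0.573758

Final: 0.573758


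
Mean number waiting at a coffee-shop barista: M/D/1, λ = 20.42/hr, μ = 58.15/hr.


ρ = 20.42/58.15 = 0.3512
M/D/1: Lq = ρ²/(2(1−ρ)) = 0.1233/(2·0.6488) = 0.09503

Final: 0.09503


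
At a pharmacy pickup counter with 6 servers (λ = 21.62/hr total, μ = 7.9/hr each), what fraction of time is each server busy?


ρ = λ/(cμ) = 21.62/(6·7.9) = 21.62/47.40 = 0.4561

Final: 0.4561


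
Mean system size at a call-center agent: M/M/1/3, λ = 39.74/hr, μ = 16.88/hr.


ρ = 39.74/16.88 = 2.3543
L = ρ[1 − (K+1)ρ^K + Kρ^(K+1)] / [(1−ρ)(1−ρ^(K+1))]
Numerator: 2.3543·(1 − 4·13.048670 + 3·30.720033) = 96.443467
Denominator: (-1.3543)·(-29.720033) = 40.248813
L = 96.443467/40.248813 = 2.3962

Final: 2.3962


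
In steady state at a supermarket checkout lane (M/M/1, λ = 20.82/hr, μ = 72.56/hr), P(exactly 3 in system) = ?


ρ = 20.82/72.56 = 0.2869
P_n = (1−ρ)·ρ^n = (1 − 0.2869)·0.2869^3 = 0.7131·0.023624 = 0.016845

Final: 0.016845


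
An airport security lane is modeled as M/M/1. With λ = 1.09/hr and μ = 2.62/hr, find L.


ρ = λ/μ = 1.09/2.62 = 0.4160
L = ρ/(1−ρ) = 0.4160/(1 − 0.4160) = 0.4160/0.5840 = 0.7124

Final: 0.7124


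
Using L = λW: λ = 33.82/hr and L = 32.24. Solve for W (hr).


W = L/λ = 32.24/33.82 = 0.9533 hr

Final: 0.9533 hr


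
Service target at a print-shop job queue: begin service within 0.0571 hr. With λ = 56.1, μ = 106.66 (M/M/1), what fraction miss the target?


ρ = 56.1/106.66 = 0.5260
P(Wq > t) = ρ·e^{−(μ−λ)t} = 0.5260·e^{−2.8870}
= 0.5260·0.055745 = 0.029320

Final: 0.029320


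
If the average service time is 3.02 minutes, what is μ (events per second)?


μ = 1/(service time) in consistent units.
1 second = 0.0166667 min, so μ = 0.0166667/3.02 = 0.005519 per second

Final: 0.005519 /sec


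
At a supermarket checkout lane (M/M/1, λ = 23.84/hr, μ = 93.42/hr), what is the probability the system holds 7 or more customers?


ρ = 23.84/93.42 = 0.2552
P(N ≥ n) = ρ^n = 0.2552^7 = 0.00007048

Final: 0.00007048


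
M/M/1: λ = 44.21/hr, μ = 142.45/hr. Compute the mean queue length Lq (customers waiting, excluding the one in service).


ρ = 44.21/142.45 = 0.3104
Lq = ρ²/(1−ρ) = 0.09632/0.6896 = 0.1397

Final: 0.1397


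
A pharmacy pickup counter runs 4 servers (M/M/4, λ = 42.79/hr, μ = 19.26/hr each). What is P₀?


a = λ/μ = 42.79/19.26 = 2.2217; ρ = a/c = 0.5554
Σ_{k=0}^{3} a^k/k! (terms k=0..3) = 1.00000 + 2.22170 + 2.46798 + 1.82771 = 7.51739
Tail: a^4/(4!(1−ρ)) = 24.36374/(24·0.4446) = 2.28343
P₀ = 1/(7.51739 + 2.28343) = 1/9.80083 = 0.102032

Final: 0.102032


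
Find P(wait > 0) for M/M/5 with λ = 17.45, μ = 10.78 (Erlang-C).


a = λ/μ = 1.6187; ρ = a/5 = 0.3237
P₀ = 0.197672 (from M/M/c formula)
C(c,a) = [a^c/(c!(1−ρ))]·P₀ = [11.11433/(120·0.6763)]·0.197672
= 0.13696·0.197672 = 0.027073

Final: 0.027073


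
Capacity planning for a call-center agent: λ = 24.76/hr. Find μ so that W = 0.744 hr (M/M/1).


W = 1/(μ−λ) ⇒ μ − λ = 1/W = 1/0.744 = 1.3441
μ = λ + 1/W = 24.76 + 1.3441 = 26.1041 per hr

Final: 26.1041 /hr


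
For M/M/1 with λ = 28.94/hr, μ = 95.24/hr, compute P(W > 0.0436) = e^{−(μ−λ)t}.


W ~ Exponential(μ−λ) for M/M/1.
μ − λ = 95.24 − 28.94 = 66.3000
P(W > t) = e^{−(μ−λ)t} = e^{−2.8907} = 0.055538

Final: 0.055538


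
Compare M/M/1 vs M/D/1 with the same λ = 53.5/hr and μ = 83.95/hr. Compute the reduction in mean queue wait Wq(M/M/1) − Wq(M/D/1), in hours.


ρ = 53.5/83.95 = 0.6373
Wq(M/M/1) = ρ/(μ−λ) = 0.6373/30.45 = 0.02093 hr
Wq(M/D/1) = ρ/(2(μ−λ)) = 0.01046 hr
Savings = 0.02093 − 0.01046 = 0.01046 hr

Final: 0.01046 hr


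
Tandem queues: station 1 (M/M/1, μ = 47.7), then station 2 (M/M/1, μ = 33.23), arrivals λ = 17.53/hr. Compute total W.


Each node sees arrival rate λ = 17.53/hr (tandem ⇒ throughput preserved).
W₁ = 1/(μ₁−λ) = 1/(47.7−17.53) = 0.03315 hr
W₂ = 1/(μ₂−λ) = 1/(33.23−17.53) = 0.06369 hr
W_total = W₁ + W₂ = 0.03315 + 0.06369 = 0.09684 hr

Final: 0.09684 hr


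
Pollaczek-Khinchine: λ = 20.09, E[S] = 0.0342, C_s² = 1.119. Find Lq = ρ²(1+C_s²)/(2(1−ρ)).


ρ = λ·E[S] = 20.09·0.0342 = 0.6871
Lq = ρ²(1+C_s²)/(2(1−ρ)) = 0.4721·(1+1.119)/(2·0.3129)
= 0.4721·2.1190/0.6258 = 1.59837

Final: 1.59837


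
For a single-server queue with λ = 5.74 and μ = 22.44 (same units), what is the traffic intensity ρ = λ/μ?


ρ = λ/μ = 5.74/22.44 = 0.2558

Final: 0.2558


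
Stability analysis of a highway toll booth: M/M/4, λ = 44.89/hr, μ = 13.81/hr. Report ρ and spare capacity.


Total capacity cμ = 4·13.81 = 55.24/hr
ρ = λ/(cμ) = 44.89/55.24 = 0.8126
Stable ⇔ ρ < 1: YES
Spare capacity = cμ − λ = 55.24 − 44.89 = 10.35/hr

Final: ρ = 0.8126; stable; margin = 10.35/hr


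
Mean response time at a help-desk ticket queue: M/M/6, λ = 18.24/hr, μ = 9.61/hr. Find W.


a = 1.8980; ρ = 0.3163; P₀ = 0.149704
Lq = P₀·a^c·ρ/(c!(1−ρ)²) = 0.006579
Wq = Lq/λ = 0.006579/18.24 = 0.0003607 hr
W = Wq + 1/μ = 0.0003607 + 0.10406 = 0.10442 hr

Final: 0.10442 hr


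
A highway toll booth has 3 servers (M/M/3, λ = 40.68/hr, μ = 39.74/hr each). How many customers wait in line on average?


a = λ/μ = 1.0237; ρ = a/3 = 0.3412
P₀ = 0.354741
Lq = P₀·a^c·ρ / (c!·(1−ρ)²) = 0.354741·1.07265·0.3412/(6·0.43399)
= 0.04986

Final: 0.04986


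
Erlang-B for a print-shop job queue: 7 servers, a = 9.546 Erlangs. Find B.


B(c,a) = (a^c/c!) / Σ_{k=0}^{c} a^k/k!
a^7/7! = 1433.241827
Σ terms (k=0..7): 1.00000 + 9.54600 + 45.56306 + 144.98165 + 345.99871 + 660.58074 + 1050.98395 + 1433.24183 = 3691.895929
B = 1433.241827/3691.895929 = 0.388213

Final: 0.388213


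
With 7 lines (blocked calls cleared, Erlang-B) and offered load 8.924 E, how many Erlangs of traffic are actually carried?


B(7,8.924) = 0.357737 (Erlang-B)
Carried load = a(1 − B) = 8.924·(1 − 0.357737) = 8.924·0.642263 = 5.7316 E

Final: 5.7316 Erlangs


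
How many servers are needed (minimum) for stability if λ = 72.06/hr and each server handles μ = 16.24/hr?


Stability requires cμ > λ ⇔ c > λ/μ.
λ/μ = 72.06/16.24 = 4.4372
Minimum integer c = ⌊4.4372⌋ + 1 = 5
Check: 5·16.24 = 81.20 > 72.06, while 4·16.24 = 64.96 ≤ 72.06

Final: 5 servers


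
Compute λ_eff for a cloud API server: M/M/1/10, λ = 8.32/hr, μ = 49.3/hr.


ρ = 0.1688; P_K = (1−ρ)ρ^10/(1−ρ^11) = 0.00000001558
λ_eff = λ(1 − P_K) = 8.32·(1 − 0.00000001558) = 8.32·1.000000 = 8.3200 /hr

Final: 8.3200 /hr


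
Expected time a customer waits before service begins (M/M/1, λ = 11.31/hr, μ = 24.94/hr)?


ρ = 11.31/24.94 = 0.4535
Wq = ρ/(μ−λ) = 0.4535/(24.94 − 11.31) = 0.4535/13.63 = 0.03327 hr

Final: 0.03327 hr


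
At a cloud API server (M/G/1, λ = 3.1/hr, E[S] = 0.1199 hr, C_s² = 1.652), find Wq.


ρ = λ·E[S] = 3.1·0.1199 = 0.3717
E[S²] = E[S]²(1+C_s²) = 0.1199²·(1+1.652) = 0.038125
Wq = λ·E[S²]/(2(1−ρ)) = 3.1·0.038125/(2·0.6283) = 0.09405 hr

Final: 0.09405 hr


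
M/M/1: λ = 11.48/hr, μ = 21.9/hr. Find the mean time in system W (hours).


W = 1/(μ−λ) = 1/(21.9 − 11.48) = 1/10.42 = 0.09597 hr

Final: 0.09597 hr


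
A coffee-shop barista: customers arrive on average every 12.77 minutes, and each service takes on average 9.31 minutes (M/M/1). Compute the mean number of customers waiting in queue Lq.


λ = 60/12.77 = 4.6985 /hr
μ = 60/9.31 = 6.4447 /hr
ρ = λ/μ = 4.6985/6.4447 = 0.7291
Lq = ρ²/(1−ρ) = 0.5315/0.2709 = 1.9617

Final: 1.9617


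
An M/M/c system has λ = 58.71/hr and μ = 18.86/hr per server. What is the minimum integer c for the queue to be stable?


Stability requires cμ > λ ⇔ c > λ/μ.
λ/μ = 58.71/18.86 = 3.1129
Minimum integer c = ⌊3.1129⌋ + 1 = 4
Check: 4·18.86 = 75.44 > 58.71, while 3·18.86 = 56.58 ≤ 58.71

Final: 4 servers


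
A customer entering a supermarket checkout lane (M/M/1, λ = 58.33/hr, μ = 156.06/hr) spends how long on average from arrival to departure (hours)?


W = 1/(μ−λ) = 1/(156.06 − 58.33) = 1/97.73 = 0.01023 hr

Final: 0.01023 hr


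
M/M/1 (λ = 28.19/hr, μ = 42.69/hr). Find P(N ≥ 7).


ρ = 28.19/42.69 = 0.6603
P(N ≥ n) = ρ^n = 0.6603^7 = 0.054750

Final: 0.054750


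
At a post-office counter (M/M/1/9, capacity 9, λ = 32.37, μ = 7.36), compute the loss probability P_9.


ρ = λ/μ = 32.37/7.36 = 4.3981
P_K = (1−ρ)ρ^K/(1−ρ^(K+1)) = (-3.3981·615720.999347)/(1 − 2708001.188702)
= -2092280.189356/-2708000.188702 = 0.772629

Final: 0.772629


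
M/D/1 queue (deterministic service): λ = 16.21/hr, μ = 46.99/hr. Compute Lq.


ρ = 16.21/46.99 = 0.3450
M/D/1: Lq = ρ²/(2(1−ρ)) = 0.1190/(2·0.6550) = 0.09084

Final: 0.09084


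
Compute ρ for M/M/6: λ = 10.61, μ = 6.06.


ρ = λ/(cμ) = 10.61/(6·6.06) = 10.61/36.36 = 0.2918

Final: 0.2918


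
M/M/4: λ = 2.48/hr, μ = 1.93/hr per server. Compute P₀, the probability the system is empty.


a = λ/μ = 2.48/1.93 = 1.2850; ρ = a/c = 0.3212
Σ_{k=0}^{3} a^k/k! (terms k=0..3) = 1.00000 + 1.28497 + 0.82558 + 0.35362 = 3.46417
Tail: a^4/(4!(1−ρ)) = 2.72632/(24·0.6788) = 0.16736
P₀ = 1/(3.46417 + 0.16736) = 1/3.63153 = 0.275366

Final: 0.275366


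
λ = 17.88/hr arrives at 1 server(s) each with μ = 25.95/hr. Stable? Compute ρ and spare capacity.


Total capacity cμ = 1·25.95 = 25.95/hr
ρ = λ/(cμ) = 17.88/25.95 = 0.6890
Stable ⇔ ρ < 1: YES
Spare capacity = cμ − λ = 25.95 − 17.88 = 8.07/hr

Final: ρ = 0.6890; stable; margin = 8.07/hr


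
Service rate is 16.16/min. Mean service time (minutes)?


Mean service time = 1/μ = 1/16.16 minute = 0.06188 minute
In minutes: 0.06188 × 1 = 0.06188 min

Final: 0.06188 min


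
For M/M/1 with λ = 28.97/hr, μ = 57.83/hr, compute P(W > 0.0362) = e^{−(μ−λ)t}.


W ~ Exponential(μ−λ) for M/M/1.
μ − λ = 57.83 − 28.97 = 28.8600
P(W > t) = e^{−(μ−λ)t} = e^{−1.0447} = 0.351786

Final: 0.351786


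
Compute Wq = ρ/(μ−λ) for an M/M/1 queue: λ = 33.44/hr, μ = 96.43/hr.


ρ = 33.44/96.43 = 0.3468
Wq = ρ/(μ−λ) = 0.3468/(96.43 − 33.44) = 0.3468/62.99 = 0.005505 hr

Final: 0.005505 hr


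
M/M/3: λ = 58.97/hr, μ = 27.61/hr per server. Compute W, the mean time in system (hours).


a = 2.1358; ρ = 0.7119; P₀ = 0.090466
Lq = P₀·a^c·ρ/(c!(1−ρ)²) = 1.26040
Wq = Lq/λ = 1.26040/58.97 = 0.02137 hr
W = Wq + 1/μ = 0.02137 + 0.03622 = 0.05759 hr

Final: 0.05759 hr


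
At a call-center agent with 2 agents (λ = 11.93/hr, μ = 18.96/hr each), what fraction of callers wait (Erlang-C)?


a = λ/μ = 0.6292; ρ = a/2 = 0.3146
P₀ = 0.521364 (from M/M/c formula)
C(c,a) = [a^c/(c!(1−ρ))]·P₀ = [0.39592/(2·0.6854)]·0.521364
= 0.28883·0.521364 = 0.150584

Final: 0.150584


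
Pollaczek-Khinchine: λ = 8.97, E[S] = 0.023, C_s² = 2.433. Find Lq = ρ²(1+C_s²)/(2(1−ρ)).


ρ = λ·E[S] = 8.97·0.023 = 0.2063
Lq = ρ²(1+C_s²)/(2(1−ρ)) = 0.04256·(1+2.433)/(2·0.7937)
= 0.04256·3.4330/1.5874 = 0.09205

Final: 0.09205


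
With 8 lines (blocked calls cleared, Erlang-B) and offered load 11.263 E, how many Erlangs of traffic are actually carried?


B(8,11.263) = 0.393675 (Erlang-B)
Carried load = a(1 − B) = 11.263·(1 − 0.393675) = 11.263·0.606325 = 6.8290 E

Final: 6.8290 Erlangs


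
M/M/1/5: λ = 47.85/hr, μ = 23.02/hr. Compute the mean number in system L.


ρ = 47.85/23.02 = 2.0786
L = ρ[1 − (K+1)ρ^K + Kρ^(K+1)] / [(1−ρ)(1−ρ^(K+1))]
Numerator: 2.0786·(1 − 6·38.804591 + 5·80.660282) = 356.430249
Denominator: (-1.0786)·(-79.660282) = 85.923754
L = 356.430249/85.923754 = 4.1482

Final: 4.1482


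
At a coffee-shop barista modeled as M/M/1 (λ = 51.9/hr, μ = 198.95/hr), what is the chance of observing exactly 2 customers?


ρ = 51.9/198.95 = 0.2609
P_n = (1−ρ)·ρ^n = (1 − 0.2609)·0.2609^2 = 0.7391·0.068053 = 0.050300

Final: 0.050300


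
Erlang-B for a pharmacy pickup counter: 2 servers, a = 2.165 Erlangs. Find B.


B(c,a) = (a^c/c!) / Σ_{k=0}^{c} a^k/k!
a^2/2! = 2.343612
Σ terms (k=0..2): 1.00000 + 2.16500 + 2.34361 = 5.508612
B = 2.343612/5.508612 = 0.425445

Final: 0.425445


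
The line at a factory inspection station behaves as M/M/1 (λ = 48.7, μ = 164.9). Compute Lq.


ρ = 48.7/164.9 = 0.2953
Lq = ρ²/(1−ρ) = 0.08722/0.7047 = 0.1238

Final: 0.1238


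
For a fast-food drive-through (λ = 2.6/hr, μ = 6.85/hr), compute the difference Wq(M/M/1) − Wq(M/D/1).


ρ = 2.6/6.85 = 0.3796
Wq(M/M/1) = ρ/(μ−λ) = 0.3796/4.25 = 0.08931 hr
Wq(M/D/1) = ρ/(2(μ−λ)) = 0.04465 hr
Savings = 0.08931 − 0.04465 = 0.04465 hr

Final: 0.04465 hr


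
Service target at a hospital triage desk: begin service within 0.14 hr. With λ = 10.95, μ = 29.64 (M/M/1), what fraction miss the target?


ρ = 10.95/29.64 = 0.3694
P(Wq > t) = ρ·e^{−(μ−λ)t} = 0.3694·e^{−2.6166}
= 0.3694·0.073051 = 0.026987

Final: 0.026987


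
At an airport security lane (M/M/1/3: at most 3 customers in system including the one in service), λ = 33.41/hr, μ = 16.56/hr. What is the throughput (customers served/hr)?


ρ = 2.0175; P_K = (1−ρ)ρ^3/(1−ρ^4) = 0.536736
λ_eff = λ(1 − P_K) = 33.41·(1 − 0.536736) = 33.41·0.463264 = 15.4776 /hr

Final: 15.4776 /hr


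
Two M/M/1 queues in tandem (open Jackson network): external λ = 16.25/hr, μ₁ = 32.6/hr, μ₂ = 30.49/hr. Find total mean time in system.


Each node sees arrival rate λ = 16.25/hr (tandem ⇒ throughput preserved).
W₁ = 1/(μ₁−λ) = 1/(32.6−16.25) = 0.06116 hr
W₂ = 1/(μ₂−λ) = 1/(30.49−16.25) = 0.07022 hr
W_total = W₁ + W₂ = 0.06116 + 0.07022 = 0.13139 hr

Final: 0.13139 hr


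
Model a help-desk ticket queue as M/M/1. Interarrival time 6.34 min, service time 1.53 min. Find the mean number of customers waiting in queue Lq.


λ = 60/6.34 = 9.4637 /hr
μ = 60/1.53 = 39.2157 /hr
ρ = λ/μ = 9.4637/39.2157 = 0.2413
Lq = ρ²/(1−ρ) = 0.05824/0.7587 = 0.07676

Final: 0.07676


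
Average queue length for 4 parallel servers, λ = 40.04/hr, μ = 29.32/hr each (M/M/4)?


a = λ/μ = 1.3656; ρ = a/4 = 0.3414
P₀ = 0.253641
Lq = P₀·a^c·ρ / (c!·(1−ρ)²) = 0.253641·3.47793·0.3414/(24·0.43375)
= 0.02893

Final: 0.02893


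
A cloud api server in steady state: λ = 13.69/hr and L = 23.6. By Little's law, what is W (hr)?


W = L/λ = 23.6/13.69 = 1.7239 hr

Final: 1.7239 hr


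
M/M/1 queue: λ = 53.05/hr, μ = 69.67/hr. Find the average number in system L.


ρ = λ/μ = 53.05/69.67 = 0.7614
L = ρ/(1−ρ) = 0.7614/(1 − 0.7614) = 0.7614/0.2386 = 3.1919

Final: 3.1919


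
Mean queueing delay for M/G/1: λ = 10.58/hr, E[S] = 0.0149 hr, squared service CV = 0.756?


ρ = λ·E[S] = 10.58·0.0149 = 0.1576
E[S²] = E[S]²(1+C_s²) = 0.0149²·(1+0.756) = 0.0003898
Wq = λ·E[S²]/(2(1−ρ)) = 10.58·0.0003898/(2·0.8424) = 0.002448 hr

Final: 0.002448 hr


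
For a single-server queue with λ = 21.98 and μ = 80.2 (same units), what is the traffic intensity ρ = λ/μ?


ρ = λ/μ = 21.98/80.2 = 0.2741

Final: 0.2741


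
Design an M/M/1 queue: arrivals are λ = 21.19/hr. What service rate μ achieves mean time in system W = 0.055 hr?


W = 1/(μ−λ) ⇒ μ − λ = 1/W = 1/0.055 = 18.1818
μ = λ + 1/W = 21.19 + 18.1818 = 39.3718 per hr

Final: 39.3718 /hr


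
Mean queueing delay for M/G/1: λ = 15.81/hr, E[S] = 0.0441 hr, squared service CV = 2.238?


ρ = λ·E[S] = 15.81·0.0441 = 0.6972
E[S²] = E[S]²(1+C_s²) = 0.0441²·(1+2.238) = 0.006297
Wq = λ·E[S²]/(2(1−ρ)) = 15.81·0.006297/(2·0.3028) = 0.16441 hr

Final: 0.16441 hr


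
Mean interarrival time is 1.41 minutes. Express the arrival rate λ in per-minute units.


λ = 1/(interarrival time) in consistent units.
1 minute = 1 min, so λ = 1/1.41 = 0.7092 per minute

Final: 0.7092 /min


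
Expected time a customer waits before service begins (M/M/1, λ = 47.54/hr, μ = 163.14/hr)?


ρ = 47.54/163.14 = 0.2914
Wq = ρ/(μ−λ) = 0.2914/(163.14 − 47.54) = 0.2914/115.60 = 0.002521 hr

Final: 0.002521 hr


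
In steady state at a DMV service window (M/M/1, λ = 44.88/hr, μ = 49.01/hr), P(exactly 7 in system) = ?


ρ = 44.88/49.01 = 0.9157
P_n = (1−ρ)·ρ^n = (1 − 0.9157)·0.9157^7 = 0.08427·0.539979 = 0.045503

Final: 0.045503


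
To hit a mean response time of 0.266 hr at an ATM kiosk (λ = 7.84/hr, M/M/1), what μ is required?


W = 1/(μ−λ) ⇒ μ − λ = 1/W = 1/0.266 = 3.7594
μ = λ + 1/W = 7.84 + 3.7594 = 11.5994 per hr

Final: 11.5994 /hr


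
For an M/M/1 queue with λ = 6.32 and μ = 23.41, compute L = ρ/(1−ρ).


ρ = λ/μ = 6.32/23.41 = 0.2700
L = ρ/(1−ρ) = 0.2700/(1 − 0.2700) = 0.2700/0.7300 = 0.3698

Final: 0.3698


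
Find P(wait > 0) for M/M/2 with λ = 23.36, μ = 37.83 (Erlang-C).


a = λ/μ = 0.6175; ρ = a/2 = 0.3087
P₀ = 0.528176 (from M/M/c formula)
C(c,a) = [a^c/(c!(1−ρ))]·P₀ = [0.38131/(2·0.6913)]·0.528176
= 0.27581·0.528176 = 0.145675

Final: 0.145675


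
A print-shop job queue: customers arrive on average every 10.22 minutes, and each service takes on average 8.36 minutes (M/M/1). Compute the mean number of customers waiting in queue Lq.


λ = 60/10.22 = 5.8708 /hr
μ = 60/8.36 = 7.1770 /hr
ρ = λ/μ = 5.8708/7.1770 = 0.8180
Lq = ρ²/(1−ρ) = 0.6691/0.1820 = 3.6766

Final: 3.6766


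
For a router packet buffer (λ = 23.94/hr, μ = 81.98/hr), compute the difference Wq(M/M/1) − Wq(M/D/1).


ρ = 23.94/81.98 = 0.2920
Wq(M/M/1) = ρ/(μ−λ) = 0.2920/58.04 = 0.005031 hr
Wq(M/D/1) = ρ/(2(μ−λ)) = 0.002516 hr
Savings = 0.005031 − 0.002516 = 0.002516 hr

Final: 0.002516 hr


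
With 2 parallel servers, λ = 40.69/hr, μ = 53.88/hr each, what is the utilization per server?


ρ = λ/(cμ) = 40.69/(2·53.88) = 40.69/107.76 = 0.3776

Final: 0.3776


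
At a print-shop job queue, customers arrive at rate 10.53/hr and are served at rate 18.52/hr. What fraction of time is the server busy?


ρ = λ/μ = 10.53/18.52 = 0.5686

Final: 0.5686


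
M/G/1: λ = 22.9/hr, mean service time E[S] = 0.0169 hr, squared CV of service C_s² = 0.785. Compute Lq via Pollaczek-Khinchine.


ρ = λ·E[S] = 22.9·0.0169 = 0.3870
Lq = ρ²(1+C_s²)/(2(1−ρ)) = 0.1498·(1+0.785)/(2·0.6130)
= 0.1498·1.7850/1.2260 = 0.21807

Final: 0.21807


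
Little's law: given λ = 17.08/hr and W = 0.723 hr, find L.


L = λW = 17.08·0.723 = 12.3488

Final: 12.3488


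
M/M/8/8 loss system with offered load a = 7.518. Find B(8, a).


B(c,a) = (a^c/c!) / Σ_{k=0}^{c} a^k/k!
a^8/8! = 253.103440
Σ terms (k=0..8): 1.00000 + 7.51800 + 28.26016 + 70.81997 + 133.10613 + 200.13837 + 250.77338 + 269.33061 + 253.10344 = 1214.050053
B = 253.103440/1214.050053 = 0.208479

Final: 0.208479


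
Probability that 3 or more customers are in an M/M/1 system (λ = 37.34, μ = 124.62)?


ρ = 37.34/124.62 = 0.2996
P(N ≥ n) = ρ^n = 0.2996^3 = 0.026900

Final: 0.026900


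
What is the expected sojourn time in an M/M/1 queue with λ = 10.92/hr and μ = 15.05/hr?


W = 1/(μ−λ) = 1/(15.05 − 10.92) = 1/4.13 = 0.2421 hr

Final: 0.2421 hr


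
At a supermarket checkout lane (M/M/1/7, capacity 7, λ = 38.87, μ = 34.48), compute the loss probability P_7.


ρ = λ/μ = 38.87/34.48 = 1.1273
P_K = (1−ρ)ρ^K/(1−ρ^(K+1)) = (-0.1273·2.313828)/(1 − 2.608424)
= -0.294597/-1.608424 = 0.183159

Final: 0.183159


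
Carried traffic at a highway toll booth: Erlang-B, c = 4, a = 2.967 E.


B(4,2.967) = 0.202433 (Erlang-B)
Carried load = a(1 − B) = 2.967·(1 − 0.202433) = 2.967·0.797567 = 2.3664 E

Final: 2.3664 Erlangs


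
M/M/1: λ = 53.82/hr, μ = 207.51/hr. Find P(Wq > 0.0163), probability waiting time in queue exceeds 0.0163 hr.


ρ = 53.82/207.51 = 0.2594
P(Wq > t) = ρ·e^{−(μ−λ)t} = 0.2594·e^{−2.5051}
= 0.2594·0.081664 = 0.021180

Final: 0.021180


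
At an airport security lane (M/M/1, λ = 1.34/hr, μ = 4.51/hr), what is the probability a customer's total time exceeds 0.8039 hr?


W ~ Exponential(μ−λ) for M/M/1.
μ − λ = 4.51 − 1.34 = 3.1700
P(W > t) = e^{−(μ−λ)t} = e^{−2.5484} = 0.078210

Final: 0.078210


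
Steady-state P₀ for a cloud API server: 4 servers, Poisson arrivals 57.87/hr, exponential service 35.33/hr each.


a = λ/μ = 57.87/35.33 = 1.6380; ρ = a/c = 0.4095
Σ_{k=0}^{3} a^k/k! (terms k=0..3) = 1.00000 + 1.63798 + 1.34150 + 0.73245 = 4.71193
Tail: a^4/(4!(1−ρ)) = 7.19846/(24·0.5905) = 0.50793
P₀ = 1/(4.71193 + 0.50793) = 1/5.21986 = 0.191576

Final: 0.191576


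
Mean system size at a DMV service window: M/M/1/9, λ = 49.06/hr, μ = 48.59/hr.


ρ = 49.06/48.59 = 1.0097
L = ρ[1 − (K+1)ρ^K + Kρ^(K+1)] / [(1−ρ)(1−ρ^(K+1))]
Numerator: 1.0097·(1 − 10·1.090500 + 9·1.101048) = 0.004476
Denominator: (-0.009673)·(-0.101048) = 0.0009774
L = 0.004476/0.0009774 = 4.5794

Final: 4.5794


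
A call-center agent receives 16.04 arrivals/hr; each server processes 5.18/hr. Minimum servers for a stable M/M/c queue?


Stability requires cμ > λ ⇔ c > λ/μ.
λ/μ = 16.04/5.18 = 3.0965
Minimum integer c = ⌊3.0965⌋ + 1 = 4
Check: 4·5.18 = 20.72 > 16.04, while 3·5.18 = 15.54 ≤ 16.04

Final: 4 servers


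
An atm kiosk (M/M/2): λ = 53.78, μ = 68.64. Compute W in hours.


a = 0.7835; ρ = 0.3918; P₀ = 0.437035
Lq = P₀·a^c·ρ/(c!(1−ρ)²) = 0.14205
Wq = Lq/λ = 0.14205/53.78 = 0.002641 hr
W = Wq + 1/μ = 0.002641 + 0.01457 = 0.01721 hr

Final: 0.01721 hr


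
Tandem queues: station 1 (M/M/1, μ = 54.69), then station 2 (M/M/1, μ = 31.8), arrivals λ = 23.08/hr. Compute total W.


Each node sees arrival rate λ = 23.08/hr (tandem ⇒ throughput preserved).
W₁ = 1/(μ₁−λ) = 1/(54.69−23.08) = 0.03164 hr
W₂ = 1/(μ₂−λ) = 1/(31.8−23.08) = 0.11468 hr
W_total = W₁ + W₂ = 0.03164 + 0.11468 = 0.14631 hr

Final: 0.14631 hr


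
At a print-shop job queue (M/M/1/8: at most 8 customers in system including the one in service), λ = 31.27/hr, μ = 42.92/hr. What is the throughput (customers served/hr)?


ρ = 0.7286; P_K = (1−ρ)ρ^8/(1−ρ^9) = 0.022871
λ_eff = λ(1 − P_K) = 31.27·(1 − 0.022871) = 31.27·0.977129 = 30.5548 /hr

Final: 30.5548 /hr


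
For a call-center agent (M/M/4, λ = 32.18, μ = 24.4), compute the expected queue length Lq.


a = λ/μ = 1.3189; ρ = a/4 = 0.3297
P₀ = 0.266033
Lq = P₀·a^c·ρ / (c!·(1−ρ)²) = 0.266033·3.02541·0.3297/(24·0.44928)
= 0.02461

Final: 0.02461


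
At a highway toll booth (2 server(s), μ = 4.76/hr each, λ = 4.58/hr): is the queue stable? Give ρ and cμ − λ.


Total capacity cμ = 2·4.76 = 9.52/hr
ρ = λ/(cμ) = 4.58/9.52 = 0.4811
Stable ⇔ ρ < 1: YES
Spare capacity = cμ − λ = 9.52 − 4.58 = 4.94/hr

Final: ρ = 0.4811; stable; margin = 4.94/hr


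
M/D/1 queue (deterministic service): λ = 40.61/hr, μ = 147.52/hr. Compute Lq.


ρ = 40.61/147.52 = 0.2753
M/D/1: Lq = ρ²/(2(1−ρ)) = 0.07578/(2·0.7247) = 0.05228

Final: 0.05228


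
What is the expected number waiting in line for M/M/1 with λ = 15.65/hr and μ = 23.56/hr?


ρ = 15.65/23.56 = 0.6643
Lq = ρ²/(1−ρ) = 0.4412/0.3357 = 1.3142

Final: 1.3142


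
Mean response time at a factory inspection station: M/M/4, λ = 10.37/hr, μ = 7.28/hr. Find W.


a = 1.4245; ρ = 0.3561; P₀ = 0.238828
Lq = P₀·a^c·ρ/(c!(1−ρ)²) = 0.03519
Wq = Lq/λ = 0.03519/10.37 = 0.003394 hr
W = Wq + 1/μ = 0.003394 + 0.13736 = 0.14076 hr

Final: 0.14076 hr


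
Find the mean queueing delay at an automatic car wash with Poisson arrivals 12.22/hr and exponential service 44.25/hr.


ρ = 12.22/44.25 = 0.2762
Wq = ρ/(μ−λ) = 0.2762/(44.25 − 12.22) = 0.2762/32.03 = 0.008622 hr

Final: 0.008622 hr


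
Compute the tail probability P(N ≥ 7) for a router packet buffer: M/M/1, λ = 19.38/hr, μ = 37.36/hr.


ρ = 19.38/37.36 = 0.5187
P(N ≥ n) = ρ^n = 0.5187^7 = 0.010107

Final: 0.010107


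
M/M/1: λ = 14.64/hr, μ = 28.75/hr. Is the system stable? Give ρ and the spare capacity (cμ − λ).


Total capacity cμ = 1·28.75 = 28.75/hr
ρ = λ/(cμ) = 14.64/28.75 = 0.5092
Stable ⇔ ρ < 1: YES
Spare capacity = cμ − λ = 28.75 − 14.64 = 14.11/hr

Final: ρ = 0.5092; stable; margin = 14.11/hr


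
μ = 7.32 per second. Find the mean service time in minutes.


Mean service time = 1/μ = 1/7.32 second = 0.13661 second
In minutes: 0.13661 × 0.0166667 = 0.002277 min

Final: 0.002277 min


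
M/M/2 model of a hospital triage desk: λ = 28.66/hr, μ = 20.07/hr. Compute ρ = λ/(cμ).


ρ = λ/(cμ) = 28.66/(2·20.07) = 28.66/40.14 = 0.7140

Final: 0.7140


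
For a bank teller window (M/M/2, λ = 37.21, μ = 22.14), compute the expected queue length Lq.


a = λ/μ = 1.6807; ρ = a/2 = 0.8403
P₀ = 0.086759
Lq = P₀·a^c·ρ / (c!·(1−ρ)²) = 0.086759·2.82465·0.8403/(2·0.02549)
= 4.03904

Final: 4.03904


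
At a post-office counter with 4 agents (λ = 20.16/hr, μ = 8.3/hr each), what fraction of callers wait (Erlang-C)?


a = λ/μ = 2.4289; ρ = a/4 = 0.6072
P₀ = 0.080261 (from M/M/c formula)
C(c,a) = [a^c/(c!(1−ρ))]·P₀ = [34.80565/(24·0.3928)]·0.080261
= 3.69232·0.080261 = 0.296350

Final: 0.296350


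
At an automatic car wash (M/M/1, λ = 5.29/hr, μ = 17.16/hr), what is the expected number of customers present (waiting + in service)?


ρ = λ/μ = 5.29/17.16 = 0.3083
L = ρ/(1−ρ) = 0.3083/(1 − 0.3083) = 0.3083/0.6917 = 0.4457

Final: 0.4457


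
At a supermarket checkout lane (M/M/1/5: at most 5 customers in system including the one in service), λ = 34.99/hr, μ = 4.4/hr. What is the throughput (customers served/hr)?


ρ = 7.9523; P_K = (1−ρ)ρ^5/(1−ρ^6) = 0.874253
λ_eff = λ(1 − P_K) = 34.99·(1 − 0.874253) = 34.99·0.125747 = 4.3999 /hr

Final: 4.3999 /hr


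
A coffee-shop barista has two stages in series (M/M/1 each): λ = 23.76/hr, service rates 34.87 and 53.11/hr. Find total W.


Each node sees arrival rate λ = 23.76/hr (tandem ⇒ throughput preserved).
W₁ = 1/(μ₁−λ) = 1/(34.87−23.76) = 0.09001 hr
W₂ = 1/(μ₂−λ) = 1/(53.11−23.76) = 0.03407 hr
W_total = W₁ + W₂ = 0.09001 + 0.03407 = 0.12408 hr

Final: 0.12408 hr


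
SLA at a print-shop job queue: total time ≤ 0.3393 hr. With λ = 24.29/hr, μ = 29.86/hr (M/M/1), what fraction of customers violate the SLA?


W ~ Exponential(μ−λ) for M/M/1.
μ − λ = 29.86 − 24.29 = 5.5700
P(W > t) = e^{−(μ−λ)t} = e^{−1.8899} = 0.151087

Final: 0.151087


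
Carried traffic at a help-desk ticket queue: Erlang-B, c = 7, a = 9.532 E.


B(7,9.532) = 0.387552 (Erlang-B)
Carried load = a(1 − B) = 9.532·(1 − 0.387552) = 9.532·0.612448 = 5.8379 E

Final: 5.8379 Erlangs


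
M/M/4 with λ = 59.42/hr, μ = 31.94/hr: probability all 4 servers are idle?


a = λ/μ = 59.42/31.94 = 1.8604; ρ = a/c = 0.4651
Σ_{k=0}^{3} a^k/k! (terms k=0..3) = 1.00000 + 1.86036 + 1.73048 + 1.07310 = 5.66394
Tail: a^4/(4!(1−ρ)) = 11.97818/(24·0.5349) = 0.93304
P₀ = 1/(5.66394 + 0.93304) = 1/6.59698 = 0.151584

Final: 0.151584


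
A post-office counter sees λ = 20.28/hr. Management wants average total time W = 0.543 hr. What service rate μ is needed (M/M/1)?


W = 1/(μ−λ) ⇒ μ − λ = 1/W = 1/0.543 = 1.8416
μ = λ + 1/W = 20.28 + 1.8416 = 22.1216 per hr

Final: 22.1216 /hr


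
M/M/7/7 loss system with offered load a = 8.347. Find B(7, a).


B(c,a) = (a^c/c!) / Σ_{k=0}^{c} a^k/k!
a^7/7! = 560.121648
Σ terms (k=0..7): 1.00000 + 8.34700 + 34.83620 + 96.92593 + 202.26019 + 337.65316 + 469.73182 + 560.12165 = 1710.875963
B = 560.121648/1710.875963 = 0.327389

Final: 0.327389


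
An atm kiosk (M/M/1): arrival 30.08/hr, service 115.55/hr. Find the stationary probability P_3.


ρ = 30.08/115.55 = 0.2603
P_n = (1−ρ)·ρ^n = (1 − 0.2603)·0.2603^3 = 0.7397·0.017641 = 0.013049

Final: 0.013049


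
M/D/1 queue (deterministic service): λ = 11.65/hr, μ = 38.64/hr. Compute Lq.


ρ = 11.65/38.64 = 0.3015
M/D/1: Lq = ρ²/(2(1−ρ)) = 0.09090/(2·0.6985) = 0.06507

Final: 0.06507


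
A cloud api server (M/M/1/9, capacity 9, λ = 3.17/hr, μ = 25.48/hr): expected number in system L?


ρ = 3.17/25.48 = 0.1244
L = ρ[1 − (K+1)ρ^K + Kρ^(K+1)] / [(1−ρ)(1−ρ^(K+1))]
Numerator: 0.1244·(1 − 10·0.000000007141 + 9·8.884e-10) = 0.124411
Denominator: (0.8756)·(1.000000) = 0.875589
L = 0.124411/0.875589 = 0.1421

Final: 0.1421


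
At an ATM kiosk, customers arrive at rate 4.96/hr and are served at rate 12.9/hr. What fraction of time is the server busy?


ρ = λ/μ = 4.96/12.9 = 0.3845

Final: 0.3845


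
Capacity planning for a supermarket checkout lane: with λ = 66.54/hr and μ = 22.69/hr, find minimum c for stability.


Stability requires cμ > λ ⇔ c > λ/μ.
λ/μ = 66.54/22.69 = 2.9326
Minimum integer c = ⌊2.9326⌋ + 1 = 3
Check: 3·22.69 = 68.07 > 66.54, while 2·22.69 = 45.38 ≤ 66.54

Final: 3 servers


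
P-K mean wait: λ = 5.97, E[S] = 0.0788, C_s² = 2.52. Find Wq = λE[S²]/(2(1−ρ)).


ρ = λ·E[S] = 5.97·0.0788 = 0.4704
E[S²] = E[S]²(1+C_s²) = 0.0788²·(1+2.52) = 0.021857
Wq = λ·E[S²]/(2(1−ρ)) = 5.97·0.021857/(2·0.5296) = 0.12320 hr

Final: 0.12320 hr


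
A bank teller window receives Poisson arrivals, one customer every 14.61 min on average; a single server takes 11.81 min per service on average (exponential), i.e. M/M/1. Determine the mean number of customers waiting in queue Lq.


λ = 60/14.61 = 4.1068 /hr
μ = 60/11.81 = 5.0804 /hr
ρ = λ/μ = 4.1068/5.0804 = 0.8084
Lq = ρ²/(1−ρ) = 0.6534/0.1916 = 3.4095

Final: 3.4095


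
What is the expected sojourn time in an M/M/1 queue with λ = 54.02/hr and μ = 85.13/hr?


W = 1/(μ−λ) = 1/(85.13 − 54.02) = 1/31.11 = 0.03214 hr

Final: 0.03214 hr


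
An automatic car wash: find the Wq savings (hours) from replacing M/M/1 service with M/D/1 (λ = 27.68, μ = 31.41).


ρ = 27.68/31.41 = 0.8812
Wq(M/M/1) = ρ/(μ−λ) = 0.8812/3.73 = 0.23626 hr
Wq(M/D/1) = ρ/(2(μ−λ)) = 0.11813 hr
Savings = 0.23626 − 0.11813 = 0.11813 hr

Final: 0.11813 hr


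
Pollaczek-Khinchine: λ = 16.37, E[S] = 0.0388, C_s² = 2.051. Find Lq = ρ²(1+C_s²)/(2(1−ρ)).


ρ = λ·E[S] = 16.37·0.0388 = 0.6352
Lq = ρ²(1+C_s²)/(2(1−ρ)) = 0.4034·(1+2.051)/(2·0.3648)
= 0.4034·3.0510/0.7297 = 1.68681

Final: 1.68681


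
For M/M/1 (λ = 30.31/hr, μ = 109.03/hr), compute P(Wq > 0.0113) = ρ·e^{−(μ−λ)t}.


ρ = 30.31/109.03 = 0.2780
P(Wq > t) = ρ·e^{−(μ−λ)t} = 0.2780·e^{−0.8895}
= 0.2780·0.410846 = 0.114214

Final: 0.114214


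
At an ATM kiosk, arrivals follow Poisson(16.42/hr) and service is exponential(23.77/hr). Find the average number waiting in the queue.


ρ = 16.42/23.77 = 0.6908
Lq = ρ²/(1−ρ) = 0.4772/0.3092 = 1.5432

Final: 1.5432


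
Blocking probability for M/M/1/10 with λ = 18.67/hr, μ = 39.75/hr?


ρ = λ/μ = 18.67/39.75 = 0.4697
P_K = (1−ρ)ρ^K/(1−ρ^(K+1)) = (0.5303·0.0005225)/(1 − 0.0002454)
= 0.0002771/0.999755 = 0.0002771

Final: 0.0002771


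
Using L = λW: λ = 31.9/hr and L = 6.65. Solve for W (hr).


W = L/λ = 6.65/31.9 = 0.2085 hr

Final: 0.2085 hr


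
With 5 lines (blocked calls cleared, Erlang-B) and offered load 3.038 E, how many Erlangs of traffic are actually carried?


B(5,3.038) = 0.113313 (Erlang-B)
Carried load = a(1 − B) = 3.038·(1 − 0.113313) = 3.038·0.886687 = 2.6938 E

Final: 2.6938 Erlangs


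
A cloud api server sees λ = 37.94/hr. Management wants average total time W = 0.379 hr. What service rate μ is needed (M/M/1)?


W = 1/(μ−λ) ⇒ μ − λ = 1/W = 1/0.379 = 2.6385
μ = λ + 1/W = 37.94 + 2.6385 = 40.5785 per hr

Final: 40.5785 /hr


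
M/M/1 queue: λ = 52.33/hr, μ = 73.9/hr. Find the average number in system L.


ρ = λ/μ = 52.33/73.9 = 0.7081
L = ρ/(1−ρ) = 0.7081/(1 − 0.7081) = 0.7081/0.2919 = 2.4261

Final: 2.4261


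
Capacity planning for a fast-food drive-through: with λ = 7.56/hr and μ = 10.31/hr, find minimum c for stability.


Stability requires cμ > λ ⇔ c > λ/μ.
λ/μ = 7.56/10.31 = 0.7333
Minimum integer c = ⌊0.7333⌋ + 1 = 1
Check: 1·10.31 = 10.31 > 7.56, while 0·10.31 = 0.00 ≤ 7.56

Final: 1 servers


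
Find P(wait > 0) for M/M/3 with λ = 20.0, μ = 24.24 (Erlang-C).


a = λ/μ = 0.8251; ρ = a/3 = 0.2750
P₀ = 0.435808 (from M/M/c formula)
C(c,a) = [a^c/(c!(1−ρ))]·P₀ = [0.56168/(6·0.7250)]·0.435808
= 0.12913·0.435808 = 0.056275

Final: 0.056275


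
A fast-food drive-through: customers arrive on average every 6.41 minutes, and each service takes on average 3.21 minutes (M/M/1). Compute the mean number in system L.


λ = 60/6.41 = 9.3604 /hr
μ = 60/3.21 = 18.6916 /hr
ρ = λ/μ = 9.3604/18.6916 = 0.5008
L = ρ/(1−ρ) = 0.5008/0.4992 = 1.0031

Final: 1.0031


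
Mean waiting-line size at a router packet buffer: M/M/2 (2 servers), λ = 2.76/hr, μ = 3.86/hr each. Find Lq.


a = λ/μ = 0.7150; ρ = a/2 = 0.3575
P₀ = 0.473282
Lq = P₀·a^c·ρ / (c!·(1−ρ)²) = 0.473282·0.51126·0.3575/(2·0.41279)
= 0.10478

Final: 0.10478


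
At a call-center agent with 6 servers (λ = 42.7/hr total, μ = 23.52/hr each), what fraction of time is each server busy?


ρ = λ/(cμ) = 42.7/(6·23.52) = 42.7/141.12 = 0.3026

Final: 0.3026


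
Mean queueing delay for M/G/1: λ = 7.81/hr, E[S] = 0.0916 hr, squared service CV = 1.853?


ρ = λ·E[S] = 7.81·0.0916 = 0.7154
E[S²] = E[S]²(1+C_s²) = 0.0916²·(1+1.853) = 0.023938
Wq = λ·E[S²]/(2(1−ρ)) = 7.81·0.023938/(2·0.2846) = 0.32845 hr

Final: 0.32845 hr


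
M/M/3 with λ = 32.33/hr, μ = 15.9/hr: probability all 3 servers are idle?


a = λ/μ = 32.33/15.9 = 2.0333; ρ = a/c = 0.6778
Σ_{k=0}^{2} a^k/k! (terms k=0..2) = 1.00000 + 2.03333 + 2.06722 = 5.10056
Tail: a^3/(3!(1−ρ)) = 8.40670/(6·0.3222) = 4.34830
P₀ = 1/(5.10056 + 4.34830) = 1/9.44885 = 0.105833

Final: 0.105833


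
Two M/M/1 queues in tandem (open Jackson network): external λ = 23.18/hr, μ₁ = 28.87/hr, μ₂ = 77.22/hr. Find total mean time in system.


Each node sees arrival rate λ = 23.18/hr (tandem ⇒ throughput preserved).
W₁ = 1/(μ₁−λ) = 1/(28.87−23.18) = 0.17575 hr
W₂ = 1/(μ₂−λ) = 1/(77.22−23.18) = 0.01850 hr
W_total = W₁ + W₂ = 0.17575 + 0.01850 = 0.19425 hr

Final: 0.19425 hr


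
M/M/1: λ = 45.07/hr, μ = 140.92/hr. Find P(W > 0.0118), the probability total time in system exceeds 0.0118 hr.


W ~ Exponential(μ−λ) for M/M/1.
μ − λ = 140.92 − 45.07 = 95.8500
P(W > t) = e^{−(μ−λ)t} = e^{−1.1310} = 0.322701

Final: 0.322701


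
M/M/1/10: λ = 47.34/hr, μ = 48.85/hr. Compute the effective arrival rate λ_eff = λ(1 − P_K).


ρ = 0.9691; P_K = (1−ρ)ρ^10/(1−ρ^11) = 0.077319
λ_eff = λ(1 − P_K) = 47.34·(1 − 0.077319) = 47.34·0.922681 = 43.6797 /hr

Final: 43.6797 /hr


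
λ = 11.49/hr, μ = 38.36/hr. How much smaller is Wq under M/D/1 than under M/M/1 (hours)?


ρ = 11.49/38.36 = 0.2995
Wq(M/M/1) = ρ/(μ−λ) = 0.2995/26.87 = 0.01115 hr
Wq(M/D/1) = ρ/(2(μ−λ)) = 0.005574 hr
Savings = 0.01115 − 0.005574 = 0.005574 hr

Final: 0.005574 hr


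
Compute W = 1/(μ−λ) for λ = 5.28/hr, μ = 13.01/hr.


W = 1/(μ−λ) = 1/(13.01 − 5.28) = 1/7.73 = 0.1294 hr

Final: 0.1294 hr


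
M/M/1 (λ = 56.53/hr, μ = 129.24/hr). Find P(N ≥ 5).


ρ = 56.53/129.24 = 0.4374
P(N ≥ n) = ρ^n = 0.4374^5 = 0.016011

Final: 0.016011


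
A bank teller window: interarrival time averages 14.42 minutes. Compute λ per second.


λ = 1/(interarrival time) in consistent units.
1 second = 0.0166667 min, so λ = 0.0166667/14.42 = 0.001156 per second

Final: 0.001156 /sec


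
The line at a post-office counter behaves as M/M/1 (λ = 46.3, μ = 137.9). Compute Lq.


ρ = 46.3/137.9 = 0.3358
Lq = ρ²/(1−ρ) = 0.1127/0.6642 = 0.1697

Final: 0.1697


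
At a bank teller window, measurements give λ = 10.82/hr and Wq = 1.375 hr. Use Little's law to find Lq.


Lq = λWq = 10.82·1.375 = 14.8775

Final: 14.8775


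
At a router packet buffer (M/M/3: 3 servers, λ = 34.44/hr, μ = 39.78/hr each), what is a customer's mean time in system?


a = 0.8658; ρ = 0.2886; P₀ = 0.417962
Lq = P₀·a^c·ρ/(c!(1−ρ)²) = 0.02578
Wq = Lq/λ = 0.02578/34.44 = 0.0007484 hr
W = Wq + 1/μ = 0.0007484 + 0.02514 = 0.02589 hr

Final: 0.02589 hr


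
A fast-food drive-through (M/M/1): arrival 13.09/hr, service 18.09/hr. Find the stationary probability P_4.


ρ = 13.09/18.09 = 0.7236
P_n = (1−ρ)·ρ^n = (1 − 0.7236)·0.7236^4 = 0.2764·0.274160 = 0.075777

Final: 0.075777


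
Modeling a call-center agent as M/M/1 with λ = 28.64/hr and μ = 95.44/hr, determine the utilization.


ρ = λ/μ = 28.64/95.44 = 0.3001

Final: 0.3001


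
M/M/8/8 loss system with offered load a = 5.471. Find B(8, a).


B(c,a) = (a^c/c!) / Σ_{k=0}^{c} a^k/k!
a^8/8! = 19.907338
Σ terms (k=0..8): 1.00000 + 5.47100 + 14.96592 + 27.29285 + 37.32980 + 40.84626 + 37.24498 + 29.10962 + 19.90734 = 213.167767
B = 19.907338/213.167767 = 0.093388

Final: 0.093388


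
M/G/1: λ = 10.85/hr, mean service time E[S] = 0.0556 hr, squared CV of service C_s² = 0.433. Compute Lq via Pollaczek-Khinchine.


ρ = λ·E[S] = 10.85·0.0556 = 0.6033
Lq = ρ²(1+C_s²)/(2(1−ρ)) = 0.3639·(1+0.433)/(2·0.3967)
= 0.3639·1.4330/0.7935 = 0.65723

Final: 0.65723


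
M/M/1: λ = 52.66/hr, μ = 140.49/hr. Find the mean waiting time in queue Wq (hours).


ρ = 52.66/140.49 = 0.3748
Wq = ρ/(μ−λ) = 0.3748/(140.49 − 52.66) = 0.3748/87.83 = 0.004268 hr

Final: 0.004268 hr


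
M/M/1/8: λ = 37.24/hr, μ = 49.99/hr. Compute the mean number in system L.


ρ = 37.24/49.99 = 0.7449
L = ρ[1 − (K+1)ρ^K + Kρ^(K+1)] / [(1−ρ)(1−ρ^(K+1))]
Numerator: 0.7449·(1 − 9·0.094845 + 8·0.070654) = 0.530131
Denominator: (0.2551)·(0.929346) = 0.237031
L = 0.530131/0.237031 = 2.2366

Final: 2.2366


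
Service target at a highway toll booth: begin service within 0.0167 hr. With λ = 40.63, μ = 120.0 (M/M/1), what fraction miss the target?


ρ = 40.63/120.0 = 0.3386
P(Wq > t) = ρ·e^{−(μ−λ)t} = 0.3386·e^{−1.3255}
= 0.3386·0.265676 = 0.089953

Final: 0.089953


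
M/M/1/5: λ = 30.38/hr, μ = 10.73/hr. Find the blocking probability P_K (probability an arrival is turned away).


ρ = λ/μ = 30.38/10.73 = 2.8313
P_K = (1−ρ)ρ^K/(1−ρ^(K+1)) = (-1.8313·181.945047)/(1 − 515.143572)
= -333.198525/-514.143572 = 0.648065

Final: 0.648065


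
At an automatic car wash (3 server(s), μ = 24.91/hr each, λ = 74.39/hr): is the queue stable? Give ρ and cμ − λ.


Total capacity cμ = 3·24.91 = 74.73/hr
ρ = λ/(cμ) = 74.39/74.73 = 0.9955
Stable ⇔ ρ < 1: YES
Spare capacity = cμ − λ = 74.73 − 74.39 = 0.34/hr

Final: ρ = 0.9955; stable; margin = 0.34/hr


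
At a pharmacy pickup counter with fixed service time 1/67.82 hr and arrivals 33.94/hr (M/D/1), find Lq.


ρ = 33.94/67.82 = 0.5004
M/D/1: Lq = ρ²/(2(1−ρ)) = 0.2504/(2·0.4996) = 0.25066

Final: 0.25066


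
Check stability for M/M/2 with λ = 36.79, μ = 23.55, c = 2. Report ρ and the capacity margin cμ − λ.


Total capacity cμ = 2·23.55 = 47.10/hr
ρ = λ/(cμ) = 36.79/47.10 = 0.7811
Stable ⇔ ρ < 1: YES
Spare capacity = cμ − λ = 47.10 − 36.79 = 10.31/hr

Final: ρ = 0.7811; stable; margin = 10.31/hr
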